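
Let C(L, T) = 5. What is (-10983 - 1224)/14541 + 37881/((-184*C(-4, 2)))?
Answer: -8145769/193880 ≈ -42.014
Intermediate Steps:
(-10983 - 1224)/14541 + 37881/((-184*C(-4, 2))) = (-10983 - 1224)/14541 + 37881/((-184*5)) = -12207*1/14541 + 37881/(-920) = -4069/4847 + 37881*(-1/920) = -4069/4847 - 1647/40 = -8145769/193880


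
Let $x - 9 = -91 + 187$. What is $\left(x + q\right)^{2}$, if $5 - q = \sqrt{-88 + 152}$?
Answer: $10404$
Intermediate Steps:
$q = -3$ ($q = 5 - \sqrt{-88 + 152} = 5 - \sqrt{64} = 5 - 8 = -3$)
$x = 105$ ($x = 9 + \left(-91 + 187\right) = 9 + 96 = 105$)
$\left(x + q\right)^{2} = \left(105 - 3\right)^{2} = 102^{2} = 10404$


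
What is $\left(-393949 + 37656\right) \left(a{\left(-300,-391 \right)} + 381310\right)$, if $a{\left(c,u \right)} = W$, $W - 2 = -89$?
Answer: $-135827086339$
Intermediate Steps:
$W = -87$ ($W = 2 - 89 = -87$)
$a{\left(c,u \right)} = -87$
$\left(-393949 + 37656\right) \left(a{\left(-300,-391 \right)} + 381310\right) = \left(-393949 + 37656\right) \left(-87 + 381310\right) = \left(-356293\right) 381223 = -135827086339$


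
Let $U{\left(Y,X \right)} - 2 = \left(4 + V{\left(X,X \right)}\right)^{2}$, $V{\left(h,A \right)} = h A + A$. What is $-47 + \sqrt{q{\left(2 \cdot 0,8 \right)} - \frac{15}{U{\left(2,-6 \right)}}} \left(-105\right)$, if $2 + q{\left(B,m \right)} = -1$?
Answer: $-47 - \frac{105 i \sqrt{448918}}{386} \approx -47.0 - 182.26 i$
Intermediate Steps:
$V{\left(h,A \right)} = A + A h$ ($V{\left(h,A \right)} = A h + A = A + A h$)
$U{\left(Y,X \right)} = 2 + \left(4 + X \left(1 + X\right)\right)^{2}$
$q{\left(B,m \right)} = -3$ ($q{\left(B,m \right)} = -2 - 1 = -3$)
$-47 + \sqrt{q{\left(2 \cdot 0,8 \right)} - \frac{15}{U{\left(2,-6 \right)}}} \left(-105\right) = -47 + \sqrt{-3 - \frac{15}{2 + \left(4 - 6 \left(1 - 6\right)\right)^{2}}} \left(-105\right) = -47 + \sqrt{-3 - \frac{15}{2 + \left(4 - -30\right)^{2}}} \left(-105\right) = -47 + \sqrt{-3 - \frac{15}{2 + \left(4 + 30\right)^{2}}} \left(-105\right) = -47 + \sqrt{-3 - \frac{15}{2 + 34^{2}}} \left(-105\right) = -47 + \sqrt{-3 - \frac{15}{2 + 1156}} \left(-105\right) = -47 + \sqrt{-3 - \frac{15}{1158}} \left(-105\right) = -47 + \sqrt{-3 - \frac{5}{386}} \left(-105\right) = -47 + \sqrt{- \frac{1163}{386}} \left(-105\right) = -47 + \frac{i \sqrt{448918}}{386} \left(-105\right) = -47 - \frac{105 i \sqrt{448918}}{386}$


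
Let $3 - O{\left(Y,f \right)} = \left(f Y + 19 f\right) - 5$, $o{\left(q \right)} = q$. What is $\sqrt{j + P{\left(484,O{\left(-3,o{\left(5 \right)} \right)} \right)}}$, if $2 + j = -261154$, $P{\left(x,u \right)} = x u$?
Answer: $2 i \sqrt{74001} \approx 544.06 i$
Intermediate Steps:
$O{\left(Y,f \right)} = 8 - 19 f - Y f$ ($O{\left(Y,f \right)} = 3 - \left(\left(f Y + 19 f\right) - 5\right) = 3 - \left(\left(Y f + 19 f\right) - 5\right) = 3 - \left(\left(19 f + Y f\right) - 5\right) = 3 - \left(-5 + 19 f + Y f\right) = 8 - 19 f - Y f$)
$P{\left(x,u \right)} = u x$
$j = -261156$ ($j = -2 - 261154 = -261156$)
$\sqrt{j + P{\left(484,O{\left(-3,o{\left(5 \right)} \right)} \right)}} = \sqrt{-261156 + \left(8 - 95 - \left(-3\right) 5\right) 484} = \sqrt{-261156 + \left(8 - 95 + 15\right) 484} = \sqrt{-261156 - 34848} = \sqrt{-296004} = 2 i \sqrt{74001}$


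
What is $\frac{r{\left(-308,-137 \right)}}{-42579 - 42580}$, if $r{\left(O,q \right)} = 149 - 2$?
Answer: $- \frac{147}{85159} \approx -0.0017262$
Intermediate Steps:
$r{\left(O,q \right)} = 147$ ($r{\left(O,q \right)} = 149 - 2 = 147$)
$\frac{r{\left(-308,-137 \right)}}{-42579 - 42580} = \frac{147}{-42579 - 42580} = \frac{147}{-85159} = 147 \left(- \frac{1}{85159}\right) = - \frac{147}{85159}$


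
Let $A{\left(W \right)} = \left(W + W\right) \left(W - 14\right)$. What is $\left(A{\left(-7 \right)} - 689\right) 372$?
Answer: $-146940$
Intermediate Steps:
$A{\left(W \right)} = 2 W \left(-14 + W\right)$
$\left(A{\left(-7 \right)} - 689\right) 372 = \left(2 \left(-7\right) \left(-14 - 7\right) - 689\right) 372 = \left(2 \left(-7\right) \left(-21\right) - 689\right) 372 = \left(294 - 689\right) 372 = \left(-395\right) 372 = -146940$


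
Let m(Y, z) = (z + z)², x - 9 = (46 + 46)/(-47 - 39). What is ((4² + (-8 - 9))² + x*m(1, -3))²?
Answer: 151757761/1849 ≈ 82076.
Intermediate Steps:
x = 341/43 (x = 9 + (46 + 46)/(-47 - 39) = 9 + 92/(-86) = 9 + 92*(-1/86) = 9 - 46/43 = 341/43 ≈ 7.9302)
m(Y, z) = 4*z² (m(Y, z) = (2*z)² = 4*z²)
((4² + (-8 - 9))² + x*m(1, -3))² = ((4² + (-8 - 9))² + 341*(4*(-3)²)/43)² = ((16 - 17)² + 341*(4*9)/43)² = ((-1)² + (341/43)*36)² = (1 + 12276/43)² = (12319/43)² = 151757761/1849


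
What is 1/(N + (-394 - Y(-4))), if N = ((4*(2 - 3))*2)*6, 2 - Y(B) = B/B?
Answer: -1/443 ≈ -0.0022573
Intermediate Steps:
Y(B) = 1 (Y(B) = 2 - B/B = 2 - 1*1 = 2 - 1 = 1)
N = -48 (N = ((4*(-1))*2)*6 = -4*2*6 = -8*6 = -48)
1/(N + (-394 - Y(-4))) = 1/(-48 + (-394 - 1*1)) = 1/(-48 + (-394 - 1)) = 1/(-48 - 395) = 1/(-443) = -1/443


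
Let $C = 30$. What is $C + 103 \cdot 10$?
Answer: $1060$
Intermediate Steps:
$C + 103 \cdot 10 = 30 + 103 \cdot 10 = 30 + 1030 = 1060$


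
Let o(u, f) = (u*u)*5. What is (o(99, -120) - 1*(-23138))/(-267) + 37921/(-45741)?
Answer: -1103339290/4070949 ≈ -271.03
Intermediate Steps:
o(u, f) = 5*u² (o(u, f) = u²*5 = 5*u²)
(o(99, -120) - 1*(-23138))/(-267) + 37921/(-45741) = (5*99² - 1*(-23138))/(-267) + 37921/(-45741) = (5*9801 + 23138)*(-1/267) + 37921*(-1/45741) = (49005 + 23138)*(-1/267) - 37921/45741 = 72143*(-1/267) - 37921/45741 = -72143/267 - 37921/45741 = -1103339290/4070949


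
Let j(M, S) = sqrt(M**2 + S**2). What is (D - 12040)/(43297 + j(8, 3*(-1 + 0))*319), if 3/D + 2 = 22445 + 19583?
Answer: -755447604241/2705897130864 + 5565923407*sqrt(73)/2705897130864 ≈ -0.26161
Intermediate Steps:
D = 3/42026 (D = 3/(-2 + (22445 + 19583)) = 3/(-2 + 42028) = 3/42026 ≈ 7.1384e-5)
(D - 12040)/(43297 + j(8, 3*(-1 + 0))*319) = (3/42026 - 12040)/(43297 + sqrt(8**2 + (3*(-1 + 0))**2)*319) = -505993037/(42026*(43297 + sqrt(64 + (3*(-1))**2)*319)) = -505993037/(42026*(43297 + sqrt(64 + (-3)**2)*319)) = -505993037/(42026*(43297 + sqrt(64 + 9)*319)) = -505993037/(42026*(43297 + sqrt(73)*319)) = -505993037/(42026*(43297 + 319*sqrt(73)))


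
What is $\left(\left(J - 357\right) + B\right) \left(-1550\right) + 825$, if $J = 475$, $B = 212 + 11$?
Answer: $-527725$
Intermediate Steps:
$B = 223$
$\left(\left(J - 357\right) + B\right) \left(-1550\right) + 825 = \left(\left(475 - 357\right) + 223\right) \left(-1550\right) + 825 = \left(118 + 223\right) \left(-1550\right) + 825 = 341 \left(-1550\right) + 825 = -528550 + 825 = -527725$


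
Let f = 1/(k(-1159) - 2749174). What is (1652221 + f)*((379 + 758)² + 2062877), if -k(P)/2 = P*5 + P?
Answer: 7582524957752366055/1367633 ≈ 5.5443e+12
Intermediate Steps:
k(P) = -12*P (k(P) = -2*(P*5 + P) = -2*(5*P + P) = -12*P)
f = -1/2735266 (f = 1/(-12*(-1159) - 2749174) = 1/(13908 - 2749174) = 1/(-2735266) = -1/2735266 ≈ -3.6560e-7)
(1652221 + f)*((379 + 758)² + 2062877) = (1652221 - 1/2735266)*((379 + 758)² + 2062877) = 4519263925785*(1137² + 2062877)/2735266 = 4519263925785*(1292769 + 2062877)/2735266 = (4519263925785/2735266)*3355646 = 7582524957752366055/1367633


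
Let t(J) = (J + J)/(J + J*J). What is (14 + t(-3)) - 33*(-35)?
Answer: 1168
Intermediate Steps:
t(J) = 2*J/(J + J**2) (t(J) = (2*J)/(J + J**2) = 2*J/(J + J**2))
(14 + t(-3)) - 33*(-35) = (14 + 2/(1 - 3)) - 33*(-35) = (14 + 2/(-2)) + 1155 = (14 + 2*(-1/2)) + 1155 = (14 - 1) + 1155 = 13 + 1155 = 1168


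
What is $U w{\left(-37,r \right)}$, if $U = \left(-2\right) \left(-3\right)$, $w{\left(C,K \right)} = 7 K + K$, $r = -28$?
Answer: $-1344$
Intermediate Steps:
$w{\left(C,K \right)} = 8 K$
$U = 6$
$U w{\left(-37,r \right)} = 6 \cdot 8 \left(-28\right) = 6 \left(-224\right) = -1344$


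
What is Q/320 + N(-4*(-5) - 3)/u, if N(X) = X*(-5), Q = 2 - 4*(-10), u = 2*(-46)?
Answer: 3883/3680 ≈ 1.0552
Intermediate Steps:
u = -92
Q = 42 (Q = 2 + 40 = 42)
N(X) = -5*X
Q/320 + N(-4*(-5) - 3)/u = 42/320 - 5*(-4*(-5) - 3)/(-92) = 42*(1/320) - 5*(20 - 3)*(-1/92) = 21/160 - 5*17*(-1/92) = 21/160 - 85*(-1/92) = 21/160 + 85/92 = 3883/3680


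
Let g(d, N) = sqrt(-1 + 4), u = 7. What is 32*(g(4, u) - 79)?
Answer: -2528 + 32*sqrt(3) ≈ -2472.6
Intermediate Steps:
g(d, N) = sqrt(3)
32*(g(4, u) - 79) = 32*(sqrt(3) - 79) = 32*(-79 + sqrt(3)) = -2528 + 32*sqrt(3)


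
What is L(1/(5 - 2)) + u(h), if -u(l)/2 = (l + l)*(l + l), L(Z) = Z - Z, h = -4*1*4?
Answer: -2048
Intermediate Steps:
h = -16 (h = -4*4 = -16)
L(Z) = 0
u(l) = -8*l**2 (u(l) = -2*(l + l)*(l + l) = -2*2*l*2*l = -8*l**2)
L(1/(5 - 2)) + u(h) = 0 - 8*(-16)**2 = 0 - 8*256 = 0 - 2048 = -2048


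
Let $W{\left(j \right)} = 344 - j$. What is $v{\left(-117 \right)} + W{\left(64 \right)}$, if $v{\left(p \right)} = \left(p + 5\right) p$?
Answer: $13384$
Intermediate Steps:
$v{\left(p \right)} = p \left(5 + p\right)$ ($v{\left(p \right)} = \left(5 + p\right) p = p \left(5 + p\right)$)
$v{\left(-117 \right)} + W{\left(64 \right)} = - 117 \left(5 - 117\right) + \left(344 - 64\right) = \left(-117\right) \left(-112\right) + \left(344 - 64\right) = 13104 + 280 = 13384$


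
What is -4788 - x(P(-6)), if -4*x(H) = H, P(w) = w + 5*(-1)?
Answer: -19163/4 ≈ -4790.8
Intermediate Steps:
P(w) = -5 + w (P(w) = w - 5 = -5 + w)
x(H) = -H/4
-4788 - x(P(-6)) = -4788 - (-1)*(-5 - 6)/4 = -4788 - (-1)*(-11)/4 = -4788 - 1*11/4 = -4788 - 11/4 = -19163/4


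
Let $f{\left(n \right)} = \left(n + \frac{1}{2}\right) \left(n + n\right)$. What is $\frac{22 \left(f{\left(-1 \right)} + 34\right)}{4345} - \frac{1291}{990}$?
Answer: $- \frac{88129}{78210} \approx -1.1268$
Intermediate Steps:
$f{\left(n \right)} = 2 n \left(\frac{1}{2} + n\right)$ ($f{\left(n \right)} = \left(n + \frac{1}{2}\right) 2 n = \left(\frac{1}{2} + n\right) 2 n = 2 n \left(\frac{1}{2} + n\right)$)
$\frac{22 \left(f{\left(-1 \right)} + 34\right)}{4345} - \frac{1291}{990} = \frac{22 \left(- (1 + 2 \left(-1\right)) + 34\right)}{4345} - \frac{1291}{990} = 22 \left(- (1 - 2) + 34\right) \frac{1}{4345} - \frac{1291}{990} = 22 \left(\left(-1\right) \left(-1\right) + 34\right) \frac{1}{4345} - \frac{1291}{990} = 22 \left(1 + 34\right) \frac{1}{4345} - \frac{1291}{990} = 22 \cdot 35 \cdot \frac{1}{4345} - \frac{1291}{990} = 770 \cdot \frac{1}{4345} - \frac{1291}{990} = \frac{14}{79} - \frac{1291}{990} = - \frac{88129}{78210}$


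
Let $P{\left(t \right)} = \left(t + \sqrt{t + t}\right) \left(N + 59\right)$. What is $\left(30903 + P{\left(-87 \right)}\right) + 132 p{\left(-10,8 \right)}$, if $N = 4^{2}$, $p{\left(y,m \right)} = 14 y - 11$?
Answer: $4446 + 75 i \sqrt{174} \approx 4446.0 + 989.32 i$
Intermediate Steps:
$p{\left(y,m \right)} = -11 + 14 y$
$N = 16$
$P{\left(t \right)} = 75 t + 75 \sqrt{2} \sqrt{t}$ ($P{\left(t \right)} = \left(t + \sqrt{t + t}\right) \left(16 + 59\right) = \left(t + \sqrt{2 t}\right) 75 = \left(t + \sqrt{2} \sqrt{t}\right) 75 = 75 t + 75 \sqrt{2} \sqrt{t}$)
$\left(30903 + P{\left(-87 \right)}\right) + 132 p{\left(-10,8 \right)} = \left(30903 + \left(75 \left(-87\right) + 75 \sqrt{2} \sqrt{-87}\right)\right) + 132 \left(-11 + 14 \left(-10\right)\right) = \left(30903 - \left(6525 - 75 \sqrt{2} i \sqrt{87}\right)\right) + 132 \left(-11 - 140\right) = \left(30903 - \left(6525 - 75 i \sqrt{174}\right)\right) + 132 \left(-151\right) = \left(24378 + 75 i \sqrt{174}\right) - 19932 = 4446 + 75 i \sqrt{174}$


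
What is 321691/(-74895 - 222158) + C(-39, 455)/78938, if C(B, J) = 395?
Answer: -199026049/184635982 ≈ -1.0779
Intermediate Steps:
321691/(-74895 - 222158) + C(-39, 455)/78938 = 321691/(-74895 - 222158) + 395/78938 = 321691/(-297053) + 395*(1/78938) = 321691*(-1/297053) + 395/78938 = -2533/2339 + 395/78938 = -199026049/184635982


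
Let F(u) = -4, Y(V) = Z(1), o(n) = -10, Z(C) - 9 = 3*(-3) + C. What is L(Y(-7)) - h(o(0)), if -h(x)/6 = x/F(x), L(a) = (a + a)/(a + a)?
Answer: 16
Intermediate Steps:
Z(C) = C (Z(C) = 9 + (3*(-3) + C) = 9 + (-9 + C) = C)
Y(V) = 1
L(a) = 1 (L(a) = (2*a)/((2*a)) = (2*a)*(1/(2*a)) = 1)
h(x) = 3*x/2 (h(x) = -6*x/(-4) = -6*x*(-1)/4 = -(-3)*x/2 = 3*x/2)
L(Y(-7)) - h(o(0)) = 1 - 3*(-10)/2 = 1 - 1*(-15) = 1 + 15 = 16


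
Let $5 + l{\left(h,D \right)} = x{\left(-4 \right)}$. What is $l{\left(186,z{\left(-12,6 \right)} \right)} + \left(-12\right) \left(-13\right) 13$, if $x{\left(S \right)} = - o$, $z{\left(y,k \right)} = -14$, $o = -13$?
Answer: $2036$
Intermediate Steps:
$x{\left(S \right)} = 13$ ($x{\left(S \right)} = \left(-1\right) \left(-13\right) = 13$)
$l{\left(h,D \right)} = 8$ ($l{\left(h,D \right)} = -5 + 13 = 8$)
$l{\left(186,z{\left(-12,6 \right)} \right)} + \left(-12\right) \left(-13\right) 13 = 8 + \left(-12\right) \left(-13\right) 13 = 8 + 156 \cdot 13 = 8 + 2028 = 2036$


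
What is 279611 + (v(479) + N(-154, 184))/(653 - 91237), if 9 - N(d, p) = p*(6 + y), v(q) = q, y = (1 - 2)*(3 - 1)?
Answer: 3166035384/11323 ≈ 2.7961e+5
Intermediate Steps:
y = -2 (y = -1*2 = -2)
N(d, p) = 9 - 4*p (N(d, p) = 9 - p*(6 - 2) = 9 - p*4 = 9 - 4*p)
279611 + (v(479) + N(-154, 184))/(653 - 91237) = 279611 + (479 + (9 - 4*184))/(653 - 91237) = 279611 + (479 + (9 - 736))/(-90584) = 279611 + (479 - 727)*(-1/90584) = 279611 - 248*(-1/90584) = 279611 + 31/11323 = 3166035384/11323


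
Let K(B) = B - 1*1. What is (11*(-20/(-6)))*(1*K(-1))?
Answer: -220/3 ≈ -73.333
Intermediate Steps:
K(B) = -1 + B (K(B) = B - 1 = -1 + B)
(11*(-20/(-6)))*(1*K(-1)) = (11*(-20/(-6)))*(1*(-1 - 1)) = (11*(-20*(-⅙)))*(1*(-2)) = (11*(10/3))*(-2) = (110/3)*(-2) = -220/3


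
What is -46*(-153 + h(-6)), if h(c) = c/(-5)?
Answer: 34914/5 ≈ 6982.8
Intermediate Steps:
h(c) = -c/5 (h(c) = c*(-1/5) = -c/5)
-46*(-153 + h(-6)) = -46*(-153 - 1/5*(-6)) = -46*(-153 + 6/5) = -46*(-759/5) = 34914/5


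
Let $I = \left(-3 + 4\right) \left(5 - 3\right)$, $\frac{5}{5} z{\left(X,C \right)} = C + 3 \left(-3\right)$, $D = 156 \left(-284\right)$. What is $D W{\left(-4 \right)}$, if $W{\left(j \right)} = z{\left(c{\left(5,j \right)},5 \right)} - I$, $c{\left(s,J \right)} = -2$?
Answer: $265824$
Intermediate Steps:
$D = -44304$
$z{\left(X,C \right)} = -9 + C$ ($z{\left(X,C \right)} = C + 3 \left(-3\right) = C - 9 = -9 + C$)
$I = 2$ ($I = 1 \cdot 2 = 2$)
$W{\left(j \right)} = -6$ ($W{\left(j \right)} = \left(-9 + 5\right) - 2 = -4 - 2 = -6$)
$D W{\left(-4 \right)} = \left(-44304\right) \left(-6\right) = 265824$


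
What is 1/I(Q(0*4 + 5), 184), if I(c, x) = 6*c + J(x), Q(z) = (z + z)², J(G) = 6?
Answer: 1/606 ≈ 0.0016502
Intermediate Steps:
Q(z) = 4*z² (Q(z) = (2*z)² = 4*z²)
I(c, x) = 6 + 6*c (I(c, x) = 6*c + 6 = 6 + 6*c)
1/I(Q(0*4 + 5), 184) = 1/(6 + 6*(4*(0*4 + 5)²)) = 1/(6 + 6*(4*(0 + 5)²)) = 1/(6 + 6*(4*5²)) = 1/(6 + 6*(4*25)) = 1/(6 + 6*100) = 1/(6 + 600) = 1/606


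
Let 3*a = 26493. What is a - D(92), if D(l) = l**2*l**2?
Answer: -71630465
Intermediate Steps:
a = 8831 (a = (1/3)*26493 = 8831)
D(l) = l**4
a - D(92) = 8831 - 1*92**4 = 8831 - 1*71639296 = 8831 - 71639296 = -71630465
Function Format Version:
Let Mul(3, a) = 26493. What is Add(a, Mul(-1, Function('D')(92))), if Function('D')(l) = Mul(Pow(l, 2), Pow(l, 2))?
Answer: -71630465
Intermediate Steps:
a = 8831 (a = Mul(Rational(1, 3), 26493) = 8831)
Function('D')(l) = Pow(l, 4)
Add(a, Mul(-1, Function('D')(92))) = Add(8831, Mul(-1, Pow(92, 4))) = Add(8831, Mul(-1, 71639296)) = Add(8831, -71639296) = -71630465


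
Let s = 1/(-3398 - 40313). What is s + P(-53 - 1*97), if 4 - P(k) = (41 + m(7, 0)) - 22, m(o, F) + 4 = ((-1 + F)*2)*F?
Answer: -480822/43711 ≈ -11.000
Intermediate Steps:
m(o, F) = -4 + F*(-2 + 2*F) (m(o, F) = -4 + ((-1 + F)*2)*F = -4 + (-2 + 2*F)*F = -4 + F*(-2 + 2*F))
s = -1/43711 (s = 1/(-43711) = -1/43711 ≈ -2.2878e-5)
P(k) = -11 (P(k) = 4 - ((41 + (-4 - 2*0 + 2*0²)) - 22) = 4 - ((41 + (-4 + 0 + 2*0)) - 22) = 4 - ((41 + (-4 + 0 + 0)) - 22) = 4 - ((41 - 4) - 22) = 4 - (37 - 22) = 4 - 1*15 = 4 - 15 = -11)
s + P(-53 - 1*97) = -1/43711 - 11 = -480822/43711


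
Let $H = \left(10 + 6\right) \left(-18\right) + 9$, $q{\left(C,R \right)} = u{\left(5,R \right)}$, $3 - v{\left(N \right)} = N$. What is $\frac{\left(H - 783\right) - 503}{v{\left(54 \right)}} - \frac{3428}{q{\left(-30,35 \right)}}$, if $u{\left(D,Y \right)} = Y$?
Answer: $- \frac{120053}{1785} \approx -67.257$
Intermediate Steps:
$v{\left(N \right)} = 3 - N$
$q{\left(C,R \right)} = R$
$H = -279$ ($H = 16 \left(-18\right) + 9 = -288 + 9 = -279$)
$\frac{\left(H - 783\right) - 503}{v{\left(54 \right)}} - \frac{3428}{q{\left(-30,35 \right)}} = \frac{\left(-279 - 783\right) - 503}{3 - 54} - \frac{3428}{35} = \frac{-1062 - 503}{3 - 54} - \frac{3428}{35} = - \frac{1565}{-51} - \frac{3428}{35} = \left(-1565\right) \left(- \frac{1}{51}\right) - \frac{3428}{35} = \frac{1565}{51} - \frac{3428}{35} = - \frac{120053}{1785}$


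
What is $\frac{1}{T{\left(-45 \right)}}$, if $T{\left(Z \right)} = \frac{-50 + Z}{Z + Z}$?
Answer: $\frac{18}{19} \approx 0.94737$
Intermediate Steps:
$T{\left(Z \right)} = \frac{-50 + Z}{2 Z}$
$\frac{1}{T{\left(-45 \right)}} = \frac{1}{\frac{1}{2} \frac{1}{-45} \left(-50 - 45\right)} = \frac{1}{\frac{1}{2} \left(- \frac{1}{45}\right) \left(-95\right)} = \frac{1}{\frac{19}{18}} = \frac{18}{19}$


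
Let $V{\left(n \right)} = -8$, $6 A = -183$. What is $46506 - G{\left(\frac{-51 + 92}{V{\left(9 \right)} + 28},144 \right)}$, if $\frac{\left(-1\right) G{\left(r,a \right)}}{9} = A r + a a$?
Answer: $\frac{9302691}{40} \approx 2.3257 \cdot 10^{5}$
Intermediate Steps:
$A = - \frac{61}{2}$ ($A = \frac{1}{6} \left(-183\right) = - \frac{61}{2} \approx -30.5$)
$G{\left(r,a \right)} = - 9 a^{2} + \frac{549 r}{2}$ ($G{\left(r,a \right)} = - 9 \left(- \frac{61 r}{2} + a a\right) = - 9 \left(- \frac{61 r}{2} + a^{2}\right) = - 9 \left(a^{2} - \frac{61 r}{2}\right) = - 9 a^{2} + \frac{549 r}{2}$)
$46506 - G{\left(\frac{-51 + 92}{V{\left(9 \right)} + 28},144 \right)} = 46506 - \left(- 9 \cdot 144^{2} + \frac{549 \frac{-51 + 92}{-8 + 28}}{2}\right) = 46506 - \left(\left(-9\right) 20736 + \frac{549 \cdot \frac{41}{20}}{2}\right) = 46506 - \left(-186624 + \frac{549 \cdot 41 \cdot \frac{1}{20}}{2}\right) = 46506 - \left(-186624 + \frac{549}{2} \cdot \frac{41}{20}\right) = 46506 - \left(-186624 + \frac{22509}{40}\right) = 46506 - - \frac{7442451}{40} = 46506 + \frac{7442451}{40} = \frac{9302691}{40}$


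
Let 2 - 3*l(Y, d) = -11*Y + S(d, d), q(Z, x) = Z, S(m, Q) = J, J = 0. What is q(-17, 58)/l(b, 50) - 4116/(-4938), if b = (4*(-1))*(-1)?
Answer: -10417/37858 ≈ -0.27516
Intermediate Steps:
S(m, Q) = 0
b = 4 (b = -4*(-1) = 4)
l(Y, d) = ⅔ + 11*Y/3 (l(Y, d) = ⅔ - (-11*Y + 0)/3 = ⅔ - (-11)*Y/3 = ⅔ + 11*Y/3)
q(-17, 58)/l(b, 50) - 4116/(-4938) = -17/(⅔ + (11/3)*4) - 4116/(-4938) = -17/(⅔ + 44/3) - 4116*(-1/4938) = -17/46/3 + 686/823 = -17*3/46 + 686/823 = -51/46 + 686/823 = -10417/37858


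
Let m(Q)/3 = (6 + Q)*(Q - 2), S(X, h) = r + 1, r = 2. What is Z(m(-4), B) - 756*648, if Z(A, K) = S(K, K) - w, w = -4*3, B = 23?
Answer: -489873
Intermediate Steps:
S(X, h) = 3 (S(X, h) = 2 + 1 = 3)
m(Q) = 3*(-2 + Q)*(6 + Q) (m(Q) = 3*((6 + Q)*(Q - 2)) = 3*((6 + Q)*(-2 + Q)) = 3*((-2 + Q)*(6 + Q)) = 3*(-2 + Q)*(6 + Q))
w = -12
Z(A, K) = 15 (Z(A, K) = 3 - 1*(-12) = 3 + 12 = 15)
Z(m(-4), B) - 756*648 = 15 - 756*648 = 15 - 489888 = -489873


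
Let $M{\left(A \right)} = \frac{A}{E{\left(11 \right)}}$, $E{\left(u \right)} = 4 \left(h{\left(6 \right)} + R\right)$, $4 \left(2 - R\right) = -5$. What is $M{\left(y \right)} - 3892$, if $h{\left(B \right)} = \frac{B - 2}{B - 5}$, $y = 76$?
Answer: $- \frac{112792}{29} \approx -3889.4$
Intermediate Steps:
$R = \frac{13}{4}$ ($R = 2 - - \frac{5}{4} = 2 + \frac{5}{4} = \frac{13}{4} \approx 3.25$)
$h{\left(B \right)} = \frac{-2 + B}{-5 + B}$
$E{\left(u \right)} = 29$ ($E{\left(u \right)} = 4 \left(\frac{-2 + 6}{-5 + 6} + \frac{13}{4}\right) = 4 \left(1^{-1} \cdot 4 + \frac{13}{4}\right) = 4 \left(1 \cdot 4 + \frac{13}{4}\right) = 4 \left(4 + \frac{13}{4}\right) = 4 \cdot \frac{29}{4} = 29$)
$M{\left(A \right)} = \frac{A}{29}$
$M{\left(y \right)} - 3892 = \frac{1}{29} \cdot 76 - 3892 = \frac{76}{29} - 3892 = - \frac{112792}{29}$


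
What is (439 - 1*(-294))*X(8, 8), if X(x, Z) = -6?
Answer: -4398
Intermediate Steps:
(439 - 1*(-294))*X(8, 8) = (439 - 1*(-294))*(-6) = (439 + 294)*(-6) = 733*(-6) = -4398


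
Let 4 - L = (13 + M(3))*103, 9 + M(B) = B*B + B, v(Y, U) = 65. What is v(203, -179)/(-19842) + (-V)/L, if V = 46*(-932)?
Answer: -70897757/2718354 ≈ -26.081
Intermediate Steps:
V = -42872
M(B) = -9 + B + B**2 (M(B) = -9 + (B*B + B) = -9 + (B**2 + B) = -9 + (B + B**2) = -9 + B + B**2)
L = -1644 (L = 4 - (13 + (-9 + 3 + 3**2))*103 = 4 - (13 + (-9 + 3 + 9))*103 = 4 - (13 + 3)*103 = 4 - 16*103 = 4 - 1*1648 = 4 - 1648 = -1644)
v(203, -179)/(-19842) + (-V)/L = 65/(-19842) - 1*(-42872)/(-1644) = 65*(-1/19842) + 42872*(-1/1644) = -65/19842 - 10718/411 = -70897757/2718354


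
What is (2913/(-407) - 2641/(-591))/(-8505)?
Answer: 646696/2045767185 ≈ 0.00031611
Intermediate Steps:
(2913/(-407) - 2641/(-591))/(-8505) = (2913*(-1/407) - 2641*(-1/591))*(-1/8505) = (-2913/407 + 2641/591)*(-1/8505) = -646696/240537*(-1/8505) = 646696/2045767185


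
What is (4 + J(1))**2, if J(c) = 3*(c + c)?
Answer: 100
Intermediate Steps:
J(c) = 6*c (J(c) = 3*(2*c) = 6*c)
(4 + J(1))**2 = (4 + 6*1)**2 = (4 + 6)**2 = 10**2 = 100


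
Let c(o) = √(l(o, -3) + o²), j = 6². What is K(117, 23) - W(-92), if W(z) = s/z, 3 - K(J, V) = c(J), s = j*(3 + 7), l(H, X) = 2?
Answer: 159/23 - √13691 ≈ -110.10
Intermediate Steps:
j = 36
c(o) = √(2 + o²)
s = 360 (s = 36*(3 + 7) = 36*10 = 360)
K(J, V) = 3 - √(2 + J²)
W(z) = 360/z
K(117, 23) - W(-92) = (3 - √(2 + 117²)) - 360/(-92) = (3 - √(2 + 13689)) - 360*(-1)/92 = (3 - √13691) - 1*(-90/23) = (3 - √13691) + 90/23 = 159/23 - √13691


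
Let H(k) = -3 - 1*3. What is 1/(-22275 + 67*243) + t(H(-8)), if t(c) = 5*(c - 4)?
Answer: -299701/5994 ≈ -50.000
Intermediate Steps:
H(k) = -6 (H(k) = -3 - 3 = -6)
t(c) = -20 + 5*c (t(c) = 5*(-4 + c) = -20 + 5*c)
1/(-22275 + 67*243) + t(H(-8)) = 1/(-22275 + 67*243) + (-20 + 5*(-6)) = 1/(-22275 + 16281) + (-20 - 30) = 1/(-5994) - 50 = -1/5994 - 50 = -299701/5994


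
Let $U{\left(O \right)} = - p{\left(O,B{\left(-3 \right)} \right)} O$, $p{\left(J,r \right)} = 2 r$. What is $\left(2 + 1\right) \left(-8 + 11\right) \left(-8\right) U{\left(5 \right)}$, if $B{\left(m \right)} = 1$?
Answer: $720$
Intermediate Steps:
$U{\left(O \right)} = - 2 O$ ($U{\left(O \right)} = - 2 \cdot 1 O = \left(-1\right) 2 O = - 2 O$)
$\left(2 + 1\right) \left(-8 + 11\right) \left(-8\right) U{\left(5 \right)} = \left(2 + 1\right) \left(-8 + 11\right) \left(-8\right) \left(\left(-2\right) 5\right) = 3 \cdot 3 \left(-8\right) \left(-10\right) = 9 \left(-8\right) \left(-10\right) = \left(-72\right) \left(-10\right) = 720$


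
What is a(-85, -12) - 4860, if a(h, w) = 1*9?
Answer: -4851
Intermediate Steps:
a(h, w) = 9
a(-85, -12) - 4860 = 9 - 4860 = -4851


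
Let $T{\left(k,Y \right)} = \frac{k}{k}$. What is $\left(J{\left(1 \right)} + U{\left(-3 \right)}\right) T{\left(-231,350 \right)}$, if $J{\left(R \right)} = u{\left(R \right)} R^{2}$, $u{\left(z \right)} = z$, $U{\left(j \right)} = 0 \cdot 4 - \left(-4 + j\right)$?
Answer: $8$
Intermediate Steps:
$T{\left(k,Y \right)} = 1$
$U{\left(j \right)} = 4 - j$ ($U{\left(j \right)} = 0 - \left(-4 + j\right) = 4 - j$)
$J{\left(R \right)} = R^{3}$ ($J{\left(R \right)} = R R^{2} = R^{3}$)
$\left(J{\left(1 \right)} + U{\left(-3 \right)}\right) T{\left(-231,350 \right)} = \left(1^{3} + \left(4 - -3\right)\right) 1 = \left(1 + \left(4 + 3\right)\right) 1 = \left(1 + 7\right) 1 = 8 \cdot 1 = 8$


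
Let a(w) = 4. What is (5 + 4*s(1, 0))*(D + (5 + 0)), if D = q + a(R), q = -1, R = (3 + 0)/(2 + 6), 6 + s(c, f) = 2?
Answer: -88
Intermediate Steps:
s(c, f) = -4 (s(c, f) = -6 + 2 = -4)
R = 3/8 ≈ 0.37500
D = 3 (D = -1 + 4 = 3)
(5 + 4*s(1, 0))*(D + (5 + 0)) = (5 + 4*(-4))*(3 + (5 + 0)) = (5 - 16)*(3 + 5) = -11*8 = -88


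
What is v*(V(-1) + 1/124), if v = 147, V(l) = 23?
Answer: 419391/124 ≈ 3382.2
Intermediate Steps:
v*(V(-1) + 1/124) = 147*(23 + 1/124) = 147*(2853/124) = 419391/124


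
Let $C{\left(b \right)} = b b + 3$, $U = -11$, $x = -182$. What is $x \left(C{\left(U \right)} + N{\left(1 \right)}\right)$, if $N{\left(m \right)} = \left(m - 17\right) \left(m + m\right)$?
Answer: $-16744$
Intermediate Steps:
$C{\left(b \right)} = 3 + b^{2}$ ($C{\left(b \right)} = b^{2} + 3 = 3 + b^{2}$)
$N{\left(m \right)} = 2 m \left(-17 + m\right)$ ($N{\left(m \right)} = \left(-17 + m\right) 2 m = 2 m \left(-17 + m\right)$)
$x \left(C{\left(U \right)} + N{\left(1 \right)}\right) = - 182 \left(\left(3 + \left(-11\right)^{2}\right) + 2 \cdot 1 \left(-17 + 1\right)\right) = - 182 \left(\left(3 + 121\right) + 2 \cdot 1 \left(-16\right)\right) = - 182 \left(124 - 32\right) = \left(-182\right) 92 = -16744$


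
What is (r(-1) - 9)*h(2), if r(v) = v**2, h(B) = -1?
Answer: 8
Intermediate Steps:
(r(-1) - 9)*h(2) = ((-1)**2 - 9)*(-1) = (1 - 9)*(-1) = -8*(-1) = 8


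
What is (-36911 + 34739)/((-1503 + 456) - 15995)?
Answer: 1086/8521 ≈ 0.12745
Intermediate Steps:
(-36911 + 34739)/((-1503 + 456) - 15995) = -2172/(-1047 - 15995) = -2172/(-17042) = -2172*(-1/17042) = 1086/8521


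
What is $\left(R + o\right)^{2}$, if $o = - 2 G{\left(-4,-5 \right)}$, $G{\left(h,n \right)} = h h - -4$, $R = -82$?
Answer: $14884$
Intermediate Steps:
$G{\left(h,n \right)} = 4 + h^{2}$ ($G{\left(h,n \right)} = h^{2} + 4 = 4 + h^{2}$)
$o = -40$ ($o = - 2 \left(4 + \left(-4\right)^{2}\right) = - 2 \left(4 + 16\right) = \left(-2\right) 20 = -40$)
$\left(R + o\right)^{2} = \left(-82 - 40\right)^{2} = \left(-122\right)^{2} = 14884$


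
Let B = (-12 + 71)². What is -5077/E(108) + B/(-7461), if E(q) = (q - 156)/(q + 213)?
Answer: 4053050483/119376 ≈ 33952.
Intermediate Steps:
E(q) = (-156 + q)/(213 + q)
B = 3481 (B = 59² = 3481)
-5077/E(108) + B/(-7461) = -5077*(213 + 108)/(-156 + 108) + 3481/(-7461) = -5077/(-48/321) + 3481*(-1/7461) = -5077/((1/321)*(-48)) - 3481/7461 = -5077/(-16/107) - 3481/7461 = -5077*(-107/16) - 3481/7461 = 543239/16 - 3481/7461 = 4053050483/119376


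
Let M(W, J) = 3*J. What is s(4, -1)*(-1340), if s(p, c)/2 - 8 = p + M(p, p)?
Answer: -64320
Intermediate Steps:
s(p, c) = 16 + 8*p (s(p, c) = 16 + 2*(p + 3*p) = 16 + 2*(4*p) = 16 + 8*p)
s(4, -1)*(-1340) = (16 + 8*4)*(-1340) = (16 + 32)*(-1340) = 48*(-1340) = -64320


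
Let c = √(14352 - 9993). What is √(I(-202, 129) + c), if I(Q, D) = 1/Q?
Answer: √(-202 + 40804*√4359)/202 ≈ 8.1251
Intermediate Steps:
c = √4359 ≈ 66.023
√(I(-202, 129) + c) = √(1/(-202) + √4359) = √(-1/202 + √4359)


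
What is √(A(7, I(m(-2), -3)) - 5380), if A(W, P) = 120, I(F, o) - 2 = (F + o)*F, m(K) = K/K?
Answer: 2*I*√1315 ≈ 72.526*I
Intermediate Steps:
m(K) = 1
I(F, o) = 2 + F*(F + o) (I(F, o) = 2 + (F + o)*F = 2 + F*(F + o))
√(A(7, I(m(-2), -3)) - 5380) = √(120 - 5380) = √(-5260) = 2*I*√1315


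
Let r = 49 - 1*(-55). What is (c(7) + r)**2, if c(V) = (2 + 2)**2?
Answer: 14400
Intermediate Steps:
c(V) = 16 (c(V) = 4**2 = 16)
r = 104 (r = 49 + 55 = 104)
(c(7) + r)**2 = (16 + 104)**2 = 120**2 = 14400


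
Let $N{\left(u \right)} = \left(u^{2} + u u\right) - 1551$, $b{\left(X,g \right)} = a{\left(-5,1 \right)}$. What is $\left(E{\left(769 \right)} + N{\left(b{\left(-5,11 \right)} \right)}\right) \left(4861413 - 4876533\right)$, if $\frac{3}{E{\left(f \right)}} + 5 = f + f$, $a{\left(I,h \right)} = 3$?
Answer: $\frac{1692061920}{73} \approx 2.3179 \cdot 10^{7}$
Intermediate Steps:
$b{\left(X,g \right)} = 3$
$E{\left(f \right)} = \frac{3}{-5 + 2 f}$ ($E{\left(f \right)} = \frac{3}{-5 + \left(f + f\right)} = \frac{3}{-5 + 2 f}$)
$N{\left(u \right)} = -1551 + 2 u^{2}$ ($N{\left(u \right)} = \left(u^{2} + u^{2}\right) - 1551 = 2 u^{2} - 1551 = -1551 + 2 u^{2}$)
$\left(E{\left(769 \right)} + N{\left(b{\left(-5,11 \right)} \right)}\right) \left(4861413 - 4876533\right) = \left(\frac{3}{-5 + 2 \cdot 769} - \left(1551 - 2 \cdot 3^{2}\right)\right) \left(4861413 - 4876533\right) = \left(\frac{3}{-5 + 1538} + \left(-1551 + 2 \cdot 9\right)\right) \left(-15120\right) = \left(\frac{3}{1533} + \left(-1551 + 18\right)\right) \left(-15120\right) = \left(3 \cdot \frac{1}{1533} - 1533\right) \left(-15120\right) = \left(\frac{1}{511} - 1533\right) \left(-15120\right) = \left(- \frac{783362}{511}\right) \left(-15120\right) = \frac{1692061920}{73}$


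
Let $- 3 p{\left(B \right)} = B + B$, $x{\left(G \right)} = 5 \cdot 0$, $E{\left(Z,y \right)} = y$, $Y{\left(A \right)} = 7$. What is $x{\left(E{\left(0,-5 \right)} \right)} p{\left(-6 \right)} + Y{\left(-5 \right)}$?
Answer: $7$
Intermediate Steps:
$x{\left(G \right)} = 0$
$p{\left(B \right)} = - \frac{2 B}{3}$ ($p{\left(B \right)} = - \frac{B + B}{3} = - \frac{2 B}{3}$)
$x{\left(E{\left(0,-5 \right)} \right)} p{\left(-6 \right)} + Y{\left(-5 \right)} = 0 \left(\left(- \frac{2}{3}\right) \left(-6\right)\right) + 7 = 0 \cdot 4 + 7 = 0 + 7 = 7$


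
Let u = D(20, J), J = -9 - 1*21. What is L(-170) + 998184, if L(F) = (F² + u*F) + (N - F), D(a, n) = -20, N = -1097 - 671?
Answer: 1028886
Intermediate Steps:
J = -30 (J = -9 - 21 = -30)
N = -1768
u = -20
L(F) = -1768 + F² - 21*F (L(F) = (F² - 20*F) + (-1768 - F) = -1768 + F² - 21*F)
L(-170) + 998184 = (-1768 + (-170)² - 21*(-170)) + 998184 = (-1768 + 28900 + 3570) + 998184 = 30702 + 998184 = 1028886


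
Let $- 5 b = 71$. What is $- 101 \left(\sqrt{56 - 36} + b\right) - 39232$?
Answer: $- \frac{188989}{5} - 202 \sqrt{5} \approx -38250.0$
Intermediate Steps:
$b = - \frac{71}{5}$ ($b = \left(- \frac{1}{5}\right) 71 = - \frac{71}{5} \approx -14.2$)
$- 101 \left(\sqrt{56 - 36} + b\right) - 39232 = - 101 \left(\sqrt{56 - 36} - \frac{71}{5}\right) - 39232 = - 101 \left(\sqrt{20} - \frac{71}{5}\right) - 39232 = - 101 \left(2 \sqrt{5} - \frac{71}{5}\right) - 39232 = - 101 \left(- \frac{71}{5} + 2 \sqrt{5}\right) - 39232 = \left(\frac{7171}{5} - 202 \sqrt{5}\right) - 39232 = - \frac{188989}{5} - 202 \sqrt{5}$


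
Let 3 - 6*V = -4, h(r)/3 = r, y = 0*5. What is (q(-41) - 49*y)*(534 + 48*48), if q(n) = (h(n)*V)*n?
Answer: 16697373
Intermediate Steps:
y = 0
h(r) = 3*r
V = 7/6 (V = ½ - ⅙*(-4) = ½ + ⅔ = 7/6 ≈ 1.1667)
q(n) = 7*n²/2 (q(n) = ((3*n)*(7/6))*n = (7*n/2)*n = 7*n²/2)
(q(-41) - 49*y)*(534 + 48*48) = ((7/2)*(-41)² - 49*0)*(534 + 48*48) = ((7/2)*1681 + 0)*(534 + 2304) = (11767/2 + 0)*2838 = (11767/2)*2838 = 16697373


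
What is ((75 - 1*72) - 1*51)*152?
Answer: -7296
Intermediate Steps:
((75 - 1*72) - 1*51)*152 = ((75 - 72) - 51)*152 = (3 - 51)*152 = -48*152 = -7296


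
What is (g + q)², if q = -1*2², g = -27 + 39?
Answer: 64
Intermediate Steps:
g = 12
q = -4 (q = -1*4 = -4)
(g + q)² = (12 - 4)² = 8² = 64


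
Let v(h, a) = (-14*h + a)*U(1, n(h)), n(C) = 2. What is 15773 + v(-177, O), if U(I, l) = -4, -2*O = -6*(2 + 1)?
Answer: 5825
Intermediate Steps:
O = 9 (O = -(-3)*(2 + 1) = -(-3)*3 = -1/2*(-18) = 9)
v(h, a) = -4*a + 56*h (v(h, a) = (-14*h + a)*(-4) = (a - 14*h)*(-4) = -4*a + 56*h)
15773 + v(-177, O) = 15773 + (-4*9 + 56*(-177)) = 15773 + (-36 - 9912) = 15773 - 9948 = 5825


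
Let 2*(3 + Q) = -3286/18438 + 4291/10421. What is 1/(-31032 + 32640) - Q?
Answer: 80751163/28001176 ≈ 2.8839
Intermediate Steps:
Q = -451868/156723 (Q = -3 + (-3286/18438 + 4291/10421)/2 = -3 + (-3286*1/18438 + 4291*(1/10421))/2 = -3 + (-1643/9219 + 7/17)/2 = -3 + (1/2)*(36602/156723) = -3 + 18301/156723 = -451868/156723 ≈ -2.8832)
1/(-31032 + 32640) - Q = 1/(-31032 + 32640) - 1*(-451868/156723) = 1/1608 + 451868/156723 = 80751163/28001176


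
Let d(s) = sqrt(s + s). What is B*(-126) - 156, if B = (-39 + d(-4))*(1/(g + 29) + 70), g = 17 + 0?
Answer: 7910409/23 - 405846*I*sqrt(2)/23 ≈ 3.4393e+5 - 24954.0*I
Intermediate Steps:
d(s) = sqrt(2)*sqrt(s) (d(s) = sqrt(2*s) = sqrt(2)*sqrt(s))
g = 17
B = -125619/46 + 3221*I*sqrt(2)/23 (B = (-39 + sqrt(2)*sqrt(-4))*(1/(17 + 29) + 70) = (-39 + sqrt(2)*(2*I))*(1/46 + 70) = (-39 + 2*I*sqrt(2))*(1/46 + 70) = (-39 + 2*I*sqrt(2))*(3221/46) = -125619/46 + 3221*I*sqrt(2)/23 ≈ -2730.8 + 198.05*I)
B*(-126) - 156 = (-125619/46 + 3221*I*sqrt(2)/23)*(-126) - 156 = (7913997/23 - 405846*I*sqrt(2)/23) - 156 = 7910409/23 - 405846*I*sqrt(2)/23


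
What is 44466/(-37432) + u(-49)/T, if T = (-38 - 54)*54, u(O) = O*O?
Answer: -38847665/23245272 ≈ -1.6712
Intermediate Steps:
u(O) = O²
T = -4968 (T = -92*54 = -4968)
44466/(-37432) + u(-49)/T = 44466/(-37432) + (-49)²/(-4968) = 44466*(-1/37432) + 2401*(-1/4968) = -22233/18716 - 2401/4968 = -38847665/23245272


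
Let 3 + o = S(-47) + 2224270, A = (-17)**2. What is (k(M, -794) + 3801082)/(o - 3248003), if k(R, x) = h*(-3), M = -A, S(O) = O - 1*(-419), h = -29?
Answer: -3801169/1023364 ≈ -3.7144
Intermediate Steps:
S(O) = 419 + O (S(O) = O + 419 = 419 + O)
A = 289
o = 2224639 (o = -3 + ((419 - 47) + 2224270) = -3 + (372 + 2224270) = -3 + 2224642 = 2224639)
M = -289 (M = -1*289 = -289)
k(R, x) = 87 (k(R, x) = -29*(-3) = 87)
(k(M, -794) + 3801082)/(o - 3248003) = (87 + 3801082)/(2224639 - 3248003) = 3801169/(-1023364) = 3801169*(-1/1023364) = -3801169/1023364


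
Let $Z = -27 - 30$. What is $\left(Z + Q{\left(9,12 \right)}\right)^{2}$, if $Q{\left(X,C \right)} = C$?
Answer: $2025$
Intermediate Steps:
$Z = -57$
$\left(Z + Q{\left(9,12 \right)}\right)^{2} = \left(-57 + 12\right)^{2} = \left(-45\right)^{2} = 2025$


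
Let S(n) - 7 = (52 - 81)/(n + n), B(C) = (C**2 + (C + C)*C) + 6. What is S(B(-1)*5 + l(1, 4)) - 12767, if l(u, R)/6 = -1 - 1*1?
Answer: -842189/66 ≈ -12760.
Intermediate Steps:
l(u, R) = -12 (l(u, R) = 6*(-1 - 1*1) = 6*(-1 - 1) = 6*(-2) = -12)
B(C) = 6 + 3*C**2 (B(C) = (C**2 + (2*C)*C) + 6 = (C**2 + 2*C**2) + 6 = 3*C**2 + 6 = 6 + 3*C**2)
S(n) = 7 - 29/(2*n) (S(n) = 7 + (52 - 81)/(n + n) = 7 - 29*1/(2*n) = 7 - 29/(2*n))
S(B(-1)*5 + l(1, 4)) - 12767 = (7 - 29/(2*((6 + 3*(-1)**2)*5 - 12))) - 12767 = (7 - 29/(2*((6 + 3*1)*5 - 12))) - 12767 = (7 - 29/(2*((6 + 3)*5 - 12))) - 12767 = (7 - 29/(2*(9*5 - 12))) - 12767 = (7 - 29/(2*(45 - 12))) - 12767 = (7 - 29/2/33) - 12767 = (7 - 29/2*1/33) - 12767 = (7 - 29/66) - 12767 = 433/66 - 12767 = -842189/66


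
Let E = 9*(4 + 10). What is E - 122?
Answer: 4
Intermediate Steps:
E = 126 (E = 9*14 = 126)
E - 122 = 126 - 122 = 4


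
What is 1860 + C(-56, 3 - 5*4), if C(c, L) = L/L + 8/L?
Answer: 31629/17 ≈ 1860.5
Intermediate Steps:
C(c, L) = 1 + 8/L
1860 + C(-56, 3 - 5*4) = 1860 + (8 + (3 - 5*4))/(3 - 5*4) = 1860 + (8 + (3 - 20))/(3 - 20) = 1860 + (8 - 17)/(-17) = 1860 - 1/17*(-9) = 1860 + 9/17 = 31629/17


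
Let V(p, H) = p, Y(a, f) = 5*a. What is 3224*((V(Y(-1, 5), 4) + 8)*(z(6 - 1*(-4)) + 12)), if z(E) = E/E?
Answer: 125736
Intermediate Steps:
z(E) = 1
3224*((V(Y(-1, 5), 4) + 8)*(z(6 - 1*(-4)) + 12)) = 3224*((5*(-1) + 8)*(1 + 12)) = 3224*((-5 + 8)*13) = 3224*(3*13) = 3224*39 = 125736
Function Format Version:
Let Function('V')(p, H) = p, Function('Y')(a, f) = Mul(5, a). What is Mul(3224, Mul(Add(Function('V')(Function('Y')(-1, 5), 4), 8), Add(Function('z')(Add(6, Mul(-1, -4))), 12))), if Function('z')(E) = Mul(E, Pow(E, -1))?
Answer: 125736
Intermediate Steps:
Function('z')(E) = 1
Mul(3224, Mul(Add(Function('V')(Function('Y')(-1, 5), 4), 8), Add(Function('z')(Add(6, Mul(-1, -4))), 12))) = Mul(3224, Mul(Add(Mul(5, -1), 8), Add(1, 12))) = Mul(3224, Mul(Add(-5, 8), 13)) = Mul(3224, Mul(3, 13)) = Mul(3224, 39) = 125736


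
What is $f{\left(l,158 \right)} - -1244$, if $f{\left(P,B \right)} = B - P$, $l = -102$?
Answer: $1504$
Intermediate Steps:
$f{\left(l,158 \right)} - -1244 = \left(158 - -102\right) - -1244 = \left(158 + 102\right) + 1244 = 260 + 1244 = 1504$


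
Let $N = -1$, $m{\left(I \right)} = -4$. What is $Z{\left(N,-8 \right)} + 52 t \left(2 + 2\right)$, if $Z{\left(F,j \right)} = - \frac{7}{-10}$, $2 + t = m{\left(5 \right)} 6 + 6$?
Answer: $- \frac{41593}{10} \approx -4159.3$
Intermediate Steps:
$t = -20$ ($t = -2 + \left(\left(-4\right) 6 + 6\right) = -2 + \left(-24 + 6\right) = -2 - 18 = -20$)
$Z{\left(F,j \right)} = \frac{7}{10}$ ($Z{\left(F,j \right)} = \left(-7\right) \left(- \frac{1}{10}\right) = \frac{7}{10}$)
$Z{\left(N,-8 \right)} + 52 t \left(2 + 2\right) = \frac{7}{10} + 52 \left(- 20 \left(2 + 2\right)\right) = \frac{7}{10} + 52 \left(\left(-20\right) 4\right) = \frac{7}{10} + 52 \left(-80\right) = \frac{7}{10} - 4160 = - \frac{41593}{10}$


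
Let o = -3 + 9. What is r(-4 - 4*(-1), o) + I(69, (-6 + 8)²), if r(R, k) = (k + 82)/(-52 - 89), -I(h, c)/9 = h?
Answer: -87649/141 ≈ -621.62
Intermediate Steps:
I(h, c) = -9*h
o = 6
r(R, k) = -82/141 - k/141 (r(R, k) = (82 + k)/(-141) = (82 + k)*(-1/141) = -82/141 - k/141)
r(-4 - 4*(-1), o) + I(69, (-6 + 8)²) = (-82/141 - 1/141*6) - 9*69 = (-82/141 - 2/47) - 621 = -88/141 - 621 = -87649/141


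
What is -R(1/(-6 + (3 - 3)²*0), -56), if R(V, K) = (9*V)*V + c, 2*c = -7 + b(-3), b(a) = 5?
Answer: ¾ ≈ 0.75000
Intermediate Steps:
c = -1 (c = (-7 + 5)/2 = (½)*(-2) = -1)
R(V, K) = -1 + 9*V² (R(V, K) = (9*V)*V - 1 = 9*V² - 1 = -1 + 9*V²)
-R(1/(-6 + (3 - 3)²*0), -56) = -(-1 + 9*(1/(-6 + (3 - 3)²*0))²) = -(-1 + 9*(1/(-6 + 0²*0))²) = -(-1 + 9*(1/(-6 + 0*0))²) = -(-1 + 9*(1/(-6 + 0))²) = -(-1 + 9*(1/(-6))²) = -(-1 + 9*(-⅙)²) = -(-1 + 9*(1/36)) = -(-1 + ¼) = -1*(-¾) = ¾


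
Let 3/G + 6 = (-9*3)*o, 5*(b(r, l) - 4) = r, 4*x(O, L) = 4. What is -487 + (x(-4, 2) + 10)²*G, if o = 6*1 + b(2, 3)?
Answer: -233391/478 ≈ -488.27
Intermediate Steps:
x(O, L) = 1 (x(O, L) = (¼)*4 = 1)
b(r, l) = 4 + r/5
o = 52/5 (o = 6*1 + (4 + (⅕)*2) = 6 + (4 + ⅖) = 6 + 22/5 = 52/5 ≈ 10.400)
G = -5/478 (G = 3/(-6 - 9*3*(52/5)) = 3/(-6 - 27*52/5) = 3/(-6 - 1404/5) = 3/(-1434/5) = 3*(-5/1434) = -5/478 ≈ -0.010460)
-487 + (x(-4, 2) + 10)²*G = -487 + (1 + 10)²*(-5/478) = -487 + 11²*(-5/478) = -487 + 121*(-5/478) = -487 - 605/478 = -233391/478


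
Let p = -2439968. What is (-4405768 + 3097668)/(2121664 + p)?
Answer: 327025/79576 ≈ 4.1096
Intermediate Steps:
(-4405768 + 3097668)/(2121664 + p) = (-4405768 + 3097668)/(2121664 - 2439968) = -1308100/(-318304) = -1308100*(-1/318304) = 327025/79576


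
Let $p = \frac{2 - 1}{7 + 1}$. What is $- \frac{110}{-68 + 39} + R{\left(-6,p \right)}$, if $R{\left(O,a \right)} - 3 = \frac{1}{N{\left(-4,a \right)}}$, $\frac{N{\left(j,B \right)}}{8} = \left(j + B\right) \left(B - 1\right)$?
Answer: $\frac{42981}{6293} \approx 6.83$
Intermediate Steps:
$N{\left(j,B \right)} = 8 \left(-1 + B\right) \left(B + j\right)$ ($N{\left(j,B \right)} = 8 \left(j + B\right) \left(B - 1\right) = 8 \left(B + j\right) \left(-1 + B\right) = 8 \left(-1 + B\right) \left(B + j\right)$)
$p = \frac{1}{8}$ ($p = 1 \cdot \frac{1}{8} = \frac{1}{8} \approx 0.125$)
$R{\left(O,a \right)} = 3 + \frac{1}{32 - 40 a + 8 a^{2}}$ ($R{\left(O,a \right)} = 3 + \frac{1}{- 8 a - -32 + 8 a^{2} + 8 a \left(-4\right)} = 3 + \frac{1}{- 8 a + 32 + 8 a^{2} - 32 a} = 3 + \frac{1}{32 - 40 a + 8 a^{2}}$)
$- \frac{110}{-68 + 39} + R{\left(-6,p \right)} = - \frac{110}{-68 + 39} + \frac{97 - 15 + \frac{24}{64}}{8 \left(4 + \left(\frac{1}{8}\right)^{2} - \frac{5}{8}\right)} = - \frac{110}{-29} + \frac{97 - 15 + 24 \cdot \frac{1}{64}}{8 \left(4 + \frac{1}{64} - \frac{5}{8}\right)} = \left(-110\right) \left(- \frac{1}{29}\right) + \frac{97 - 15 + \frac{3}{8}}{8 \cdot \frac{217}{64}} = \frac{110}{29} + \frac{1}{8} \cdot \frac{64}{217} \cdot \frac{659}{8} = \frac{110}{29} + \frac{659}{217} = \frac{42981}{6293}$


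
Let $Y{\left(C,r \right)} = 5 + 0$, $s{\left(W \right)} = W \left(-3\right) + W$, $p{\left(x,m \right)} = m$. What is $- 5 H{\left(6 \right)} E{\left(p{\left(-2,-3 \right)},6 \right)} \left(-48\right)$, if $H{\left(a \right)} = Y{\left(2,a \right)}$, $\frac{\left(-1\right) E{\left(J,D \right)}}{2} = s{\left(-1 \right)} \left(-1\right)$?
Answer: $4800$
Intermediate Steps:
$s{\left(W \right)} = - 2 W$ ($s{\left(W \right)} = - 3 W + W = - 2 W$)
$Y{\left(C,r \right)} = 5$
$E{\left(J,D \right)} = 4$ ($E{\left(J,D \right)} = - 2 \left(-2\right) \left(-1\right) \left(-1\right) = - 2 \cdot 2 \left(-1\right) = \left(-2\right) \left(-2\right) = 4$)
$H{\left(a \right)} = 5$
$- 5 H{\left(6 \right)} E{\left(p{\left(-2,-3 \right)},6 \right)} \left(-48\right) = \left(-5\right) 5 \cdot 4 \left(-48\right) = \left(-25\right) 4 \left(-48\right) = \left(-100\right) \left(-48\right) = 4800$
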